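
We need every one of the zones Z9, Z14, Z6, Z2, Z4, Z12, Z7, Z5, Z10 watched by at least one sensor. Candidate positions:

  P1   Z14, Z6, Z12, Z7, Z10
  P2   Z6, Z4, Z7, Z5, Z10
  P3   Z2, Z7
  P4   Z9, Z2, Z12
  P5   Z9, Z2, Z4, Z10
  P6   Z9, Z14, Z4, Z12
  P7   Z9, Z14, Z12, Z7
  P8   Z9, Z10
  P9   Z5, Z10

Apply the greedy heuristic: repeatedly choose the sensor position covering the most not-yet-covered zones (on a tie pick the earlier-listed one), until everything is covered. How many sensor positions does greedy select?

3

Pick 1: P1 covers 5 new zones (Z14, Z6, Z12, Z7, Z10).
Pick 2: P5 covers 3 new zones (Z9, Z2, Z4).
Pick 3: P2 covers 1 new zones (Z5).
Greedy uses 3 sensor positions.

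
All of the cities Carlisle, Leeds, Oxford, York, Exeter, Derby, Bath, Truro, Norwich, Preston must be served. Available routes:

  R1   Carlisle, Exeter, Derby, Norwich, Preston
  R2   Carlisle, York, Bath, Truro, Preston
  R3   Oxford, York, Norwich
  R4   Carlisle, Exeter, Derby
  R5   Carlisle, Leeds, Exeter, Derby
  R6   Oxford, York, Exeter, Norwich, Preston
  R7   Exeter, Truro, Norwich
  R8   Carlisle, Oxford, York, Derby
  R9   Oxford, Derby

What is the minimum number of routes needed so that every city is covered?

R2, R3, R5 together cover {Carlisle, Leeds, Oxford, York, Exeter, Derby, Bath, Truro, Norwich, Preston} — every city.
No 2 of the 9 routes cover everything (all 36 pairs fall short), so 3 is minimum.

3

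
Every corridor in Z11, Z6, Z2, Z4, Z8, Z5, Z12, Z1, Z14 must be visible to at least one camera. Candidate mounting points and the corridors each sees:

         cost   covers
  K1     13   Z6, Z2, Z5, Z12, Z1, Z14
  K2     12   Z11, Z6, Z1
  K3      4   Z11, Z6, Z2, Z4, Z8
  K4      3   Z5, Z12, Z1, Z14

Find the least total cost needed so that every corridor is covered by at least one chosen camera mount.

K3, K4 cover every corridor at cost 4 + 3 = 7.
Any cover uses at least 2 camera mounts; among all covering selections none totals below 7.

7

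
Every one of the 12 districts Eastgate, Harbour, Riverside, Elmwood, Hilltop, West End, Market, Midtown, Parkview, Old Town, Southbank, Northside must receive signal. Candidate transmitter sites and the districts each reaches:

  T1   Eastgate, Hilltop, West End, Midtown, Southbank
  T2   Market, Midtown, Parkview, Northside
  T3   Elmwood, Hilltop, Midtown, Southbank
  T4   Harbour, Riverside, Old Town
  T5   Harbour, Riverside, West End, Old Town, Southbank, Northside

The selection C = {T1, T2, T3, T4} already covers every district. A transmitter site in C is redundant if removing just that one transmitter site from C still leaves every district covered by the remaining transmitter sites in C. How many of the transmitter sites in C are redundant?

0

Drop T1: Eastgate, West End uncovered — not redundant.
Drop T2: Market, Parkview, Northside uncovered — not redundant.
Drop T3: Elmwood uncovered — not redundant.
Drop T4: Harbour, Riverside, Old Town uncovered — not redundant.
None of the transmitter sites in C is redundant.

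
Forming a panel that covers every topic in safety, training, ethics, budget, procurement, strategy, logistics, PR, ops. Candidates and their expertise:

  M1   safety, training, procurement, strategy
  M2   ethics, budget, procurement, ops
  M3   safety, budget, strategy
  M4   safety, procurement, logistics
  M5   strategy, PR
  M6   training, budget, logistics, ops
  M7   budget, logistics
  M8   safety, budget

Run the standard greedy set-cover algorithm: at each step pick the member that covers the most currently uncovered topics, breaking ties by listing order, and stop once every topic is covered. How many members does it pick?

4

Pick 1: M1 covers 4 new topics (safety, training, procurement, strategy).
Pick 2: M2 covers 3 new topics (ethics, budget, ops).
Pick 3: M4 covers 1 new topics (logistics).
Pick 4: M5 covers 1 new topics (PR).
Greedy uses 4 members.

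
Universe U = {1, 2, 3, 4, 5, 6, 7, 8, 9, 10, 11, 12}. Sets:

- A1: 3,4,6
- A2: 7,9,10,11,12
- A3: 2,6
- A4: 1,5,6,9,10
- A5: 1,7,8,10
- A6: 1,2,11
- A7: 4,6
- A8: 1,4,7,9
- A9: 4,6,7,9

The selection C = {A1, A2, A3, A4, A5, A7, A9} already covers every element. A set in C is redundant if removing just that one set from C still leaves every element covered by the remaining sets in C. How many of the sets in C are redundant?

Drop A1: 3 uncovered — not redundant.
Drop A2: 11, 12 uncovered — not redundant.
Drop A3: 2 uncovered — not redundant.
Drop A4: 5 uncovered — not redundant.
Drop A5: 8 uncovered — not redundant.
Drop A7: the rest still cover every element — redundant.
Drop A9: the rest still cover every element — redundant.
2 redundant: A7, A9.

2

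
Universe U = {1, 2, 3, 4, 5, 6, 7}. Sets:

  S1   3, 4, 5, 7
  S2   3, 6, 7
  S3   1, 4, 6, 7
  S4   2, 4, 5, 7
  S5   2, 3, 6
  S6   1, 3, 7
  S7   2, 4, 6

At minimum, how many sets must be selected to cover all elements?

3

S1, S3, S4 together cover {1, 2, 3, 4, 5, 6, 7} — every element.
No 2 of the 7 sets cover everything (all 21 pairs fall short), so 3 is minimum.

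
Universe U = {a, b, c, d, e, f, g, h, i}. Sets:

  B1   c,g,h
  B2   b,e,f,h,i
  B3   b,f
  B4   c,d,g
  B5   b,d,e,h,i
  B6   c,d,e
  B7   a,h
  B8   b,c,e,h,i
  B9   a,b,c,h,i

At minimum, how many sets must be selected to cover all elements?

3

B2, B4, B7 together cover {a, b, c, d, e, f, g, h, i} — every element.
No 2 of the 9 sets cover everything (all 36 pairs fall short), so 3 is minimum.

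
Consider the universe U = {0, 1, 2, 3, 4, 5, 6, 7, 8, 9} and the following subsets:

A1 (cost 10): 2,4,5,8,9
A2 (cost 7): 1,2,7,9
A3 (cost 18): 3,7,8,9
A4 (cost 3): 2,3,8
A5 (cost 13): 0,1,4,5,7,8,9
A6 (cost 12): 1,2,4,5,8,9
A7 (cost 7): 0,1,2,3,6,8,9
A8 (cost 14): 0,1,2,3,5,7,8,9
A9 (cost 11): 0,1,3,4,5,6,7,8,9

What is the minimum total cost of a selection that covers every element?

14

A4, A9 cover every element at cost 3 + 11 = 14.
Any cover uses at least 2 sets; among all covering selections none totals below 14.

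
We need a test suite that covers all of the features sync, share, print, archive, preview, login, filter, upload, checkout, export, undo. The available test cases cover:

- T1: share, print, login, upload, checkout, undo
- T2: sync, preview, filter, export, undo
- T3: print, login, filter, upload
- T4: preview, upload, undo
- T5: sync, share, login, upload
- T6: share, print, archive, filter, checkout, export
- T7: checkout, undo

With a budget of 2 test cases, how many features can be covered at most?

Choosing T1, T2 covers {sync, share, print, preview, login, filter, upload, checkout, export, undo} — 10 features.
No choice of 2 test cases does better; here archive is left uncovered.

10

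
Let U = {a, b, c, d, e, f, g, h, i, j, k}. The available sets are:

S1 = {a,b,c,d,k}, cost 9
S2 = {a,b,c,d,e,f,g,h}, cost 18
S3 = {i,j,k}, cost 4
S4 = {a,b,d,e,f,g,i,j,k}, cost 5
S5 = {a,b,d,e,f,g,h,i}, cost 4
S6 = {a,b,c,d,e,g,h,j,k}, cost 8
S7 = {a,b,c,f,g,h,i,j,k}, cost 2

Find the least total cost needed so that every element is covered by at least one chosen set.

6

S5, S7 cover every element at cost 4 + 2 = 6.
Any cover uses at least 2 sets; among all covering selections none totals below 6.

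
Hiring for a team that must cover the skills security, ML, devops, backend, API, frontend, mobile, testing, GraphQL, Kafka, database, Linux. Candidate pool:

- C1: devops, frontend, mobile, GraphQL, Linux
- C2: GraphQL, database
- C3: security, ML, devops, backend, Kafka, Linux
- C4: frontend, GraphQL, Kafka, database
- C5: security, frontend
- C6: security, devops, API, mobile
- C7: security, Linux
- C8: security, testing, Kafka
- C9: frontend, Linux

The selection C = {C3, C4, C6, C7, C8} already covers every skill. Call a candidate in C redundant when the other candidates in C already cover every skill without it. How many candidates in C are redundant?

1

Drop C3: ML, backend uncovered — not redundant.
Drop C4: frontend, GraphQL, database uncovered — not redundant.
Drop C6: API, mobile uncovered — not redundant.
Drop C7: the rest still cover every skill — redundant.
Drop C8: testing uncovered — not redundant.
1 redundant: C7.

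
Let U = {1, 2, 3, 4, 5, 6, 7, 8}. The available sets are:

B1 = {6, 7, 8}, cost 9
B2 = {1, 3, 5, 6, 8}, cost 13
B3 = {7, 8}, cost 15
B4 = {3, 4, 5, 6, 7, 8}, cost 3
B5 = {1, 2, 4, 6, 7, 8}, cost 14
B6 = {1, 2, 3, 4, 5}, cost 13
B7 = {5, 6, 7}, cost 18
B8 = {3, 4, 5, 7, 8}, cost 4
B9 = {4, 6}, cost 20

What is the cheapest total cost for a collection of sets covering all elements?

B4, B6 cover every element at cost 3 + 13 = 16.
Any cover uses at least 2 sets; among all covering selections none totals below 16.

16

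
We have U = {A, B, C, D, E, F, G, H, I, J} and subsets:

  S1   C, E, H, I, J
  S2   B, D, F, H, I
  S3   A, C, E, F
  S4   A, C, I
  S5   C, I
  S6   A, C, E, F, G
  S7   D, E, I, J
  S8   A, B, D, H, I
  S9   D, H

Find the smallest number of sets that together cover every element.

S1, S2, S6 together cover {A, B, C, D, E, F, G, H, I, J} — every element.
No 2 of the 9 sets cover everything (all 36 pairs fall short), so 3 is minimum.

3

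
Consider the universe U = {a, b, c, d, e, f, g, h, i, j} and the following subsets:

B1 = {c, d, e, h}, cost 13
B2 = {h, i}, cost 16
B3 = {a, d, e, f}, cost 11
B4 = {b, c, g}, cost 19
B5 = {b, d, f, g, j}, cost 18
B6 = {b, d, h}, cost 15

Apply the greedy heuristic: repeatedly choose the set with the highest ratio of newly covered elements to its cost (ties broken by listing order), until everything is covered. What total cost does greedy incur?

58

Pick 1: B3 adds 4 new (a, d, e, f) at cost 11 (ratio 4/11).
Pick 2: B5 adds 3 new (b, g, j) at cost 18 (ratio 3/18).
Pick 3: B1 adds 2 new (c, h) at cost 13 (ratio 2/13).
Pick 4: B2 adds 1 new (i) at cost 16 (ratio 1/16).
Greedy total cost: 11 + 18 + 13 + 16 = 58.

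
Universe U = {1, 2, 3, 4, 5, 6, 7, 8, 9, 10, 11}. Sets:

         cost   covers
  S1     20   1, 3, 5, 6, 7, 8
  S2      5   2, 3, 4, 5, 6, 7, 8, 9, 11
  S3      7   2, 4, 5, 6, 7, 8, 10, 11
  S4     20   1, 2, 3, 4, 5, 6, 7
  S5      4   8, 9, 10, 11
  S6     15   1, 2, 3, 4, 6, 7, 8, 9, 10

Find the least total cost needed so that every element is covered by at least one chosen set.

S2, S6 cover every element at cost 5 + 15 = 20.
Any cover uses at least 2 sets; among all covering selections none totals below 20.
Greedy by coverage-per-cost would pick S2, S5, S6 for 24 — worse than the optimum 20.

20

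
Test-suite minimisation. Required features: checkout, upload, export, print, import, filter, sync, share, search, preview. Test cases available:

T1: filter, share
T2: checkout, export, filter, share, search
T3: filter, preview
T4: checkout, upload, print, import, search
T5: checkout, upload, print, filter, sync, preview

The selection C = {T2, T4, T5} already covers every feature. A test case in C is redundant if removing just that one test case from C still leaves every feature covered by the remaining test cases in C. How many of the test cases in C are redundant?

0

Drop T2: export, share uncovered — not redundant.
Drop T4: import uncovered — not redundant.
Drop T5: sync, preview uncovered — not redundant.
None of the test cases in C is redundant.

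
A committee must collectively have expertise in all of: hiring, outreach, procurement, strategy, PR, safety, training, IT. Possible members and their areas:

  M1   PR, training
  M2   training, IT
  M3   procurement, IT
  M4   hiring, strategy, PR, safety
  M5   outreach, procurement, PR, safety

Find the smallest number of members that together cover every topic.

M2, M4, M5 together cover {hiring, outreach, procurement, strategy, PR, safety, training, IT} — every topic.
No 2 of the 5 members cover everything (all 10 pairs fall short), so 3 is minimum.

3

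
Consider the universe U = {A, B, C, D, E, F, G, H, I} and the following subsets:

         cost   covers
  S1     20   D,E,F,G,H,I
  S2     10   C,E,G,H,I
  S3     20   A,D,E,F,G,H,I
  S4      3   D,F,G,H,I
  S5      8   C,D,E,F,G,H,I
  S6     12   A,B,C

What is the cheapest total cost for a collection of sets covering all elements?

S5, S6 cover every element at cost 8 + 12 = 20.
Any cover uses at least 2 sets; among all covering selections none totals below 20.
Greedy by coverage-per-cost would pick S4, S5, S6 for 23 — worse than the optimum 20.

20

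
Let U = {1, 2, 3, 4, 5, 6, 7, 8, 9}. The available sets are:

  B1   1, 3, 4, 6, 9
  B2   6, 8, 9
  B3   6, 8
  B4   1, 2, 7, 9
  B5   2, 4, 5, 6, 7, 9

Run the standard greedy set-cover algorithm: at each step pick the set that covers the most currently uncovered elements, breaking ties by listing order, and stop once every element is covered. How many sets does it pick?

3

Pick 1: B5 covers 6 new elements (2, 4, 5, 6, 7, 9).
Pick 2: B1 covers 2 new elements (1, 3).
Pick 3: B2 covers 1 new elements (8).
Greedy uses 3 sets.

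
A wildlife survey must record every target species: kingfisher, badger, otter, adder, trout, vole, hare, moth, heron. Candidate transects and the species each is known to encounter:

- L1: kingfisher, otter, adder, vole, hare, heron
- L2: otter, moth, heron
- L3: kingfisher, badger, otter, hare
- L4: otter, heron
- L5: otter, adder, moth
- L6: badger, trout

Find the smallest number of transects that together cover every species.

L1, L2, L6 together cover {kingfisher, badger, otter, adder, trout, vole, hare, moth, heron} — every species.
No 2 of the 6 transects cover everything (all 15 pairs fall short), so 3 is minimum.

3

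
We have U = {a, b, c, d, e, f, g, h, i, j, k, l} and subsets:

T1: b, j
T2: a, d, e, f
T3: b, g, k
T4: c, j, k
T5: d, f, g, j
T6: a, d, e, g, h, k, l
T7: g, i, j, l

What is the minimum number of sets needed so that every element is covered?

5

T1, T2, T4, T6, T7 together cover {a, b, c, d, e, f, g, h, i, j, k, l} — every element.
No 4 of the 7 sets cover everything (all 35 size-4 selections fall short), so 5 is minimum.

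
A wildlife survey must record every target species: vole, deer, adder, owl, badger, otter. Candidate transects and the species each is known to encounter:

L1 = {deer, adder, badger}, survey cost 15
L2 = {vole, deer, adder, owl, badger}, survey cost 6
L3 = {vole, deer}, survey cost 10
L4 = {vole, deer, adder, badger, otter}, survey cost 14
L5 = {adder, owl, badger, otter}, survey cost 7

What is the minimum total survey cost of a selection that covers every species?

13

L2, L5 cover every species at survey cost 6 + 7 = 13.
Any cover uses at least 2 transects; among all covering selections none totals below 13.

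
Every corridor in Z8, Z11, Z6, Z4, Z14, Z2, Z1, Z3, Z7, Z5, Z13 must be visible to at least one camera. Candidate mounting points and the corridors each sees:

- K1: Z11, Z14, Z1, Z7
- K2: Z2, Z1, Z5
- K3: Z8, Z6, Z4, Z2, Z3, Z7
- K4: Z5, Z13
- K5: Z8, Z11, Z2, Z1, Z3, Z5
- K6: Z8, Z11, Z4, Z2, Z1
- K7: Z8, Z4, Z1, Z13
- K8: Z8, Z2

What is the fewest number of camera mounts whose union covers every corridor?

3

K1, K3, K4 together cover {Z8, Z11, Z6, Z4, Z14, Z2, Z1, Z3, Z7, Z5, Z13} — every corridor.
No 2 of the 8 camera mounts cover everything (all 28 pairs fall short), so 3 is minimum.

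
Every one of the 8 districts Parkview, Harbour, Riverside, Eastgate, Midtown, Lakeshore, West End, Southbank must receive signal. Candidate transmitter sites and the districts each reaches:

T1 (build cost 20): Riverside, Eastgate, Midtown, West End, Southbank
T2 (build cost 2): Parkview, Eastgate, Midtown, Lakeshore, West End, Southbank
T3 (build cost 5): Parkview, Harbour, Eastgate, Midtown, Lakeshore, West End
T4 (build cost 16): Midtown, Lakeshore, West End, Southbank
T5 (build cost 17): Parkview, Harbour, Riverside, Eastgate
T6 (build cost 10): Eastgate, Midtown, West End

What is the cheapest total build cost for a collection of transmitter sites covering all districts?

19

T2, T5 cover every district at build cost 2 + 17 = 19.
Any cover uses at least 2 transmitter sites; among all covering selections none totals below 19.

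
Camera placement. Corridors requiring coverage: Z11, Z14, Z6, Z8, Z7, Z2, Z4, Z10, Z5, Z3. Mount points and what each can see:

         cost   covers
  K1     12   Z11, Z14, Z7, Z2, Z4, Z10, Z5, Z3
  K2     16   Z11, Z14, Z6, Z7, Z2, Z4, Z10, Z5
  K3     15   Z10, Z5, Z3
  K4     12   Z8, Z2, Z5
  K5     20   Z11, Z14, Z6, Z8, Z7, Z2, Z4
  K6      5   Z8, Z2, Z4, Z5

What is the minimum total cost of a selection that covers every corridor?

32

K1, K5 cover every corridor at cost 12 + 20 = 32.
Any cover uses at least 2 camera mounts; among all covering selections none totals below 32.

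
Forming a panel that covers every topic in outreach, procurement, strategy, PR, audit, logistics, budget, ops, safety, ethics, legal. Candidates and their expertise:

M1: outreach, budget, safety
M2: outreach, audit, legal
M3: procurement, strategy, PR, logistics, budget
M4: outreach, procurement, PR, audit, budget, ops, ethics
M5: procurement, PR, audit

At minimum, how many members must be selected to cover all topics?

4

M1, M2, M3, M4 together cover {outreach, procurement, strategy, PR, audit, logistics, budget, ops, safety, ethics, legal} — every topic.
No 3 of the 5 members cover everything (all 10 triples fall short), so 4 is minimum.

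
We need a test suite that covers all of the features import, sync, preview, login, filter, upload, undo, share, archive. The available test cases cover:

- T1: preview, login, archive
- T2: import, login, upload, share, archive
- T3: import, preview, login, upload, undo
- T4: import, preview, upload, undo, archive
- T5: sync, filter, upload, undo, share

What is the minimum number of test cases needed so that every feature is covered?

T1, T2, T5 together cover {import, sync, preview, login, filter, upload, undo, share, archive} — every feature.
No 2 of the 5 test cases cover everything (all 10 pairs fall short), so 3 is minimum.

3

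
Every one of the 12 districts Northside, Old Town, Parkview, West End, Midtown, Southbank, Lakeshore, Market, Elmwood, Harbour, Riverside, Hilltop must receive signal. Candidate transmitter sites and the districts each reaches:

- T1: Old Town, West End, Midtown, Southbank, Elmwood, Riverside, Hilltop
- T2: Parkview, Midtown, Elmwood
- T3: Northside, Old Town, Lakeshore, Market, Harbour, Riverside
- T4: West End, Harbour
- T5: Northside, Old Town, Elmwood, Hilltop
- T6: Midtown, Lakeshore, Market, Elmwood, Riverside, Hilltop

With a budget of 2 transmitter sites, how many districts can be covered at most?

11

Choosing T1, T3 covers {Northside, Old Town, West End, Midtown, Southbank, Lakeshore, Market, Elmwood, Harbour, Riverside, Hilltop} — 11 districts.
No choice of 2 transmitter sites does better; here Parkview is left uncovered.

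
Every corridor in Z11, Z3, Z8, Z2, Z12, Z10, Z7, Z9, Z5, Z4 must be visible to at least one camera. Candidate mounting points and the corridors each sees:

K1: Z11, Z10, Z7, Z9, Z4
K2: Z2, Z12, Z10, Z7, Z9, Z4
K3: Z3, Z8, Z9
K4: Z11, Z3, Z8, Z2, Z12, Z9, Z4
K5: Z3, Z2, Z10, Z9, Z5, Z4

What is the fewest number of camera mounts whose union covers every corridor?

K1, K4, K5 together cover {Z11, Z3, Z8, Z2, Z12, Z10, Z7, Z9, Z5, Z4} — every corridor.
No 2 of the 5 camera mounts cover everything (all 10 pairs fall short), so 3 is minimum.

3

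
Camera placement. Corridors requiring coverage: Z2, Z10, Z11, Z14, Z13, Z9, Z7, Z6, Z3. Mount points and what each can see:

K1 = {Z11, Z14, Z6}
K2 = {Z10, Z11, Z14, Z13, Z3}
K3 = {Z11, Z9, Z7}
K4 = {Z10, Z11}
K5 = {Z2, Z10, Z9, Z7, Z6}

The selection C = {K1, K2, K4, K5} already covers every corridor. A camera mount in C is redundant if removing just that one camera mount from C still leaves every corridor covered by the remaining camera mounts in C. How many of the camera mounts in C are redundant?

Drop K1: the rest still cover every corridor — redundant.
Drop K2: Z13, Z3 uncovered — not redundant.
Drop K4: the rest still cover every corridor — redundant.
Drop K5: Z2, Z9, Z7 uncovered — not redundant.
2 redundant: K1, K4.

2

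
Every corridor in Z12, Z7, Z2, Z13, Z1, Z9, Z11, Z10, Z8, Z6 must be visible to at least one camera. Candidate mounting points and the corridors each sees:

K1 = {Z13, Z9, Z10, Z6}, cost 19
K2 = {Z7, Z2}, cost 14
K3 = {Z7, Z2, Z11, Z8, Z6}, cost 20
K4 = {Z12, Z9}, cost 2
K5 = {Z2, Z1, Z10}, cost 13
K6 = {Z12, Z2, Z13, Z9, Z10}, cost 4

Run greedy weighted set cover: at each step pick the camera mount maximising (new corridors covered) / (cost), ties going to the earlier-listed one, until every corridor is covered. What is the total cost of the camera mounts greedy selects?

Pick 1: K6 adds 5 new (Z12, Z2, Z13, Z9, Z10) at cost 4 (ratio 5/4).
Pick 2: K3 adds 4 new (Z7, Z11, Z8, Z6) at cost 20 (ratio 4/20).
Pick 3: K5 adds 1 new (Z1) at cost 13 (ratio 1/13).
Greedy total cost: 4 + 20 + 13 = 37.

37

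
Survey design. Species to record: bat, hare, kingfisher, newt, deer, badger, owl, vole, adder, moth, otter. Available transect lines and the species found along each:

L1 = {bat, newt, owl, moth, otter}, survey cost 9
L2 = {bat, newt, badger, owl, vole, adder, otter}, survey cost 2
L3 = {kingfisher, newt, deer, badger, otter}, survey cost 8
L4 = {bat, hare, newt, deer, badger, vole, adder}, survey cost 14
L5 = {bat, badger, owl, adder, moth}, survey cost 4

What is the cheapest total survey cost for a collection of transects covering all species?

L3, L4, L5 cover every species at survey cost 8 + 14 + 4 = 26.
Any cover uses at least 3 transects; among all covering selections none totals below 26.
Greedy by coverage-per-survey cost would pick L2, L3, L5, L4 for 28 — worse than the optimum 26.

26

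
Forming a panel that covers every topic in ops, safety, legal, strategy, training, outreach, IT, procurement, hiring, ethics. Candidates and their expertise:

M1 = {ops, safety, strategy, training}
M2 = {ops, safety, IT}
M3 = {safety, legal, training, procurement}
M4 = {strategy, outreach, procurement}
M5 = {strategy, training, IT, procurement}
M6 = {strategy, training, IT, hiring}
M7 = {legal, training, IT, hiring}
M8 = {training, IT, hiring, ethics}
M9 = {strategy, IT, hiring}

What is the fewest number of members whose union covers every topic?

M1, M3, M4, M8 together cover {ops, safety, legal, strategy, training, outreach, IT, procurement, hiring, ethics} — every topic.
No 3 of the 9 members cover everything (all 84 triples fall short), so 4 is minimum.

4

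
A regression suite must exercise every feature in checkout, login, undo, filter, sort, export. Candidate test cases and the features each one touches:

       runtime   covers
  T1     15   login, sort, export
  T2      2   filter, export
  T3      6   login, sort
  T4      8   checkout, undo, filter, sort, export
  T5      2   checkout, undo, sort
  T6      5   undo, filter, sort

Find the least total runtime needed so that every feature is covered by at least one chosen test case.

10

T2, T3, T5 cover every feature at runtime 2 + 6 + 2 = 10.
Any cover uses at least 2 test cases; among all covering selections none totals below 10.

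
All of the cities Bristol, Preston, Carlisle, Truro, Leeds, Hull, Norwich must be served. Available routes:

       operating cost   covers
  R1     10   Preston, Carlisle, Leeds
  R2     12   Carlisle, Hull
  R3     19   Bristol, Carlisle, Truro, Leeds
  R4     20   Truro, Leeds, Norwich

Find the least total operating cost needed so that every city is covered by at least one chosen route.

R1, R2, R3, R4 cover every city at operating cost 10 + 12 + 19 + 20 = 61.
Any cover uses at least 4 routes; among all covering selections none totals below 61.

61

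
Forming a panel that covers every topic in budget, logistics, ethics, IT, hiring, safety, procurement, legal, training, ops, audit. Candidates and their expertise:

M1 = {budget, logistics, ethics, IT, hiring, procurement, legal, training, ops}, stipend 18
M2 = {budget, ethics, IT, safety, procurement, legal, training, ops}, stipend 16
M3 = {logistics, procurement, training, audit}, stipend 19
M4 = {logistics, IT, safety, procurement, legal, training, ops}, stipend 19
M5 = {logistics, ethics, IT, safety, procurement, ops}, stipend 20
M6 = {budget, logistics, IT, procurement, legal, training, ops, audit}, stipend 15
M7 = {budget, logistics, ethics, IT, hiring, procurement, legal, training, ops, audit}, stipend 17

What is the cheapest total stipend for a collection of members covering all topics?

M2, M7 cover every topic at stipend 16 + 17 = 33.
Any cover uses at least 2 members; among all covering selections none totals below 33.

33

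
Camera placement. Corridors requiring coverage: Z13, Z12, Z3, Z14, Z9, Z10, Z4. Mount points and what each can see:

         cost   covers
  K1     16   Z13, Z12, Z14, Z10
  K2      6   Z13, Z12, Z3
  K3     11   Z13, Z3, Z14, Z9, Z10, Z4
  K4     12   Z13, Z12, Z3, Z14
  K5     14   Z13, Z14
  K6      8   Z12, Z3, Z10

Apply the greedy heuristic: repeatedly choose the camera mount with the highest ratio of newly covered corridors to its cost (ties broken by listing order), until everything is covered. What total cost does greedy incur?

17

Pick 1: K3 adds 6 new (Z13, Z3, Z14, Z9, Z10, Z4) at cost 11 (ratio 6/11).
Pick 2: K2 adds 1 new (Z12) at cost 6 (ratio 1/6).
Greedy total cost: 11 + 6 = 17.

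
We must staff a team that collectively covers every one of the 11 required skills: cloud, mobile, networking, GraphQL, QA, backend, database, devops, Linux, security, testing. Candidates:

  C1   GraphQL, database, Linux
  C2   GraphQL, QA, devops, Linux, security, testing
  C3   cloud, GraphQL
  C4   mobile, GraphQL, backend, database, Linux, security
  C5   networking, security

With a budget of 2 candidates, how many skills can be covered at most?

9

Choosing C2, C4 covers {mobile, GraphQL, QA, backend, database, devops, Linux, security, testing} — 9 skills.
No choice of 2 candidates does better; here cloud, networking are left uncovered.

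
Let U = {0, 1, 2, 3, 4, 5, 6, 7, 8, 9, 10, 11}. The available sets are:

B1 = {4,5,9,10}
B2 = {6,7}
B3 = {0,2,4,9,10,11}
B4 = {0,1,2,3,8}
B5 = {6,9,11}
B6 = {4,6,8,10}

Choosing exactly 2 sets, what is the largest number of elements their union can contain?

Choosing B1, B4 covers {0, 1, 2, 3, 4, 5, 8, 9, 10} — 9 elements.
No choice of 2 sets does better; here 6, 7, 11 are left uncovered.

9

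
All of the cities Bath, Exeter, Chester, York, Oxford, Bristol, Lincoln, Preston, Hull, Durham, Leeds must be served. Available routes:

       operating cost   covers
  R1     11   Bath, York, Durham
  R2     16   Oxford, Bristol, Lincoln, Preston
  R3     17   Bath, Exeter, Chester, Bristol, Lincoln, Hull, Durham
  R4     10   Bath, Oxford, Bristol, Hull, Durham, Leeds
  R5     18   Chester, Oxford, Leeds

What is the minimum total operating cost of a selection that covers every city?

54

R1, R2, R3, R4 cover every city at operating cost 11 + 16 + 17 + 10 = 54.
Any cover uses at least 4 routes; among all covering selections none totals below 54.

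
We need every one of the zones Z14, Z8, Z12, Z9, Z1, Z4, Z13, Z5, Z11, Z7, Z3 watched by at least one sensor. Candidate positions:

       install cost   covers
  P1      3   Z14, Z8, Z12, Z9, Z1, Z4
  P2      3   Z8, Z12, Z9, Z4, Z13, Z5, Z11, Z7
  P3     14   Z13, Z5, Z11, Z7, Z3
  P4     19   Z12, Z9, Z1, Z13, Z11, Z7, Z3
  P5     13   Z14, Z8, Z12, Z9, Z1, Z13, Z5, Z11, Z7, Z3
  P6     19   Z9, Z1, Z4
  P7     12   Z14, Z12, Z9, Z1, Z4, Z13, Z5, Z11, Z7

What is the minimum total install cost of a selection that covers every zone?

P1, P5 cover every zone at install cost 3 + 13 = 16.
Any cover uses at least 2 sensor positions; among all covering selections none totals below 16.

16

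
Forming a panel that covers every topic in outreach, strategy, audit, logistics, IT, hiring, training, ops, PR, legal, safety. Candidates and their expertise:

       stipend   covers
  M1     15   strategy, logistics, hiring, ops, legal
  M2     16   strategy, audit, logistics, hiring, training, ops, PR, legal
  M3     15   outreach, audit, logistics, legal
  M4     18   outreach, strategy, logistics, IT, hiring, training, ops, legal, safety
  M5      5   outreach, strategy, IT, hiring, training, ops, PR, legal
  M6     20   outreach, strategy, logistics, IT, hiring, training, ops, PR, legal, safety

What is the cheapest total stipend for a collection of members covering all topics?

M2, M4 cover every topic at stipend 16 + 18 = 34.
Any cover uses at least 2 members; among all covering selections none totals below 34.
Greedy by coverage-per-stipend would pick M5, M3, M4 for 38 — worse than the optimum 34.

34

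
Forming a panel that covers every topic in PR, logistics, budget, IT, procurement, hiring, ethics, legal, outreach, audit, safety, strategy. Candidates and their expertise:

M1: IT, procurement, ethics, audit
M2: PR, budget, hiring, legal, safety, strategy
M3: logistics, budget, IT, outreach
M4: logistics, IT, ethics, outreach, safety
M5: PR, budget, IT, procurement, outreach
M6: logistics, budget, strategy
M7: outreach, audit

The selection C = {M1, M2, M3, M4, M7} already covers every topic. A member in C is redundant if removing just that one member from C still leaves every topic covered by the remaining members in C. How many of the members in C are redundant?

3

Drop M1: procurement uncovered — not redundant.
Drop M2: PR, hiring, legal, strategy uncovered — not redundant.
Drop M3: the rest still cover every topic — redundant.
Drop M4: the rest still cover every topic — redundant.
Drop M7: the rest still cover every topic — redundant.
3 redundant: M3, M4, M7.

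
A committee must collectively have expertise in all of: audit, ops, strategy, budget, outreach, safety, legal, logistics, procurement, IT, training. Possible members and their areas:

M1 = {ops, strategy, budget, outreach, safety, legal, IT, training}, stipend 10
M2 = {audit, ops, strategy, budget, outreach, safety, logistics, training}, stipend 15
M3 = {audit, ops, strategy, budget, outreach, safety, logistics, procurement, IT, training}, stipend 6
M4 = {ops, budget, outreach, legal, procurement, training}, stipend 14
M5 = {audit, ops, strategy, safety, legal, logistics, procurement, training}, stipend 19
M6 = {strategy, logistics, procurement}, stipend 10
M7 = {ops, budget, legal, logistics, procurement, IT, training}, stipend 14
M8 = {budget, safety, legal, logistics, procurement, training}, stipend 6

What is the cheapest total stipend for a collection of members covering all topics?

12

M3, M8 cover every topic at stipend 6 + 6 = 12.
Any cover uses at least 2 members; among all covering selections none totals below 12.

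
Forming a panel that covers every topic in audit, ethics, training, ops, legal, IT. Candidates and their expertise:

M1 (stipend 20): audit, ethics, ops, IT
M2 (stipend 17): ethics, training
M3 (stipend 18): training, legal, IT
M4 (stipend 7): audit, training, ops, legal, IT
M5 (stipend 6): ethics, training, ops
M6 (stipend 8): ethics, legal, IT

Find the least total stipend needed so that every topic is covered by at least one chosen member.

M4, M5 cover every topic at stipend 7 + 6 = 13.
Any cover uses at least 2 members; among all covering selections none totals below 13.

13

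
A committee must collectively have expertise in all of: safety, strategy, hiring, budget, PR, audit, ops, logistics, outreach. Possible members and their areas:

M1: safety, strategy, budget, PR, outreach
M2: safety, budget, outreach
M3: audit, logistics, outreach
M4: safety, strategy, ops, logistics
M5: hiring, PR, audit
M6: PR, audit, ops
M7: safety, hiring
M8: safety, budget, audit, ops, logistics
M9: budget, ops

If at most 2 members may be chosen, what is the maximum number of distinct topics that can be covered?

Choosing M1, M8 covers {safety, strategy, budget, PR, audit, ops, logistics, outreach} — 8 topics.
No choice of 2 members does better; here hiring is left uncovered.

8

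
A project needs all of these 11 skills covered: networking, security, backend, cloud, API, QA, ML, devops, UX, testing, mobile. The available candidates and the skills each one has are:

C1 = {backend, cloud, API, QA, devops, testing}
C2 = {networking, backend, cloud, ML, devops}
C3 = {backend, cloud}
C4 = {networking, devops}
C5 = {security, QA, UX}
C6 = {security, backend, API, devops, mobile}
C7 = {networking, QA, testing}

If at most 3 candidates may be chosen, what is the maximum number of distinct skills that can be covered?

10

Choosing C1, C2, C5 covers {networking, security, backend, cloud, API, QA, ML, devops, UX, testing} — 10 skills.
No choice of 3 candidates does better; here mobile is left uncovered.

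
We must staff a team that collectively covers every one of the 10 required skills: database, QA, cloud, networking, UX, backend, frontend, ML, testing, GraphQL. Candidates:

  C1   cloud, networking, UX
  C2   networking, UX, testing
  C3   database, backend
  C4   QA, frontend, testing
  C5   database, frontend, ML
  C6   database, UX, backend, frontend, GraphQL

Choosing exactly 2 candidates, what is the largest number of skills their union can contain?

Choosing C1, C6 covers {database, cloud, networking, UX, backend, frontend, GraphQL} — 7 skills.
No choice of 2 candidates does better; here QA, ML, testing are left uncovered.

7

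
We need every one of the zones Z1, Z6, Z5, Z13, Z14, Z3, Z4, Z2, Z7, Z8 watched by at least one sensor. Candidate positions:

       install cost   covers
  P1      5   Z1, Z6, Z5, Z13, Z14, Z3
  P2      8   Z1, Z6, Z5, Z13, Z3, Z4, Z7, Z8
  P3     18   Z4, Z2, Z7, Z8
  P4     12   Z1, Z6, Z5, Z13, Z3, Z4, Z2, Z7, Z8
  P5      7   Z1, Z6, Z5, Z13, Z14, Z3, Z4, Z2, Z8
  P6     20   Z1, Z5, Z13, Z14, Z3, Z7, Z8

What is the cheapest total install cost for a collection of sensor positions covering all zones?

15

P2, P5 cover every zone at install cost 8 + 7 = 15.
Any cover uses at least 2 sensor positions; among all covering selections none totals below 15.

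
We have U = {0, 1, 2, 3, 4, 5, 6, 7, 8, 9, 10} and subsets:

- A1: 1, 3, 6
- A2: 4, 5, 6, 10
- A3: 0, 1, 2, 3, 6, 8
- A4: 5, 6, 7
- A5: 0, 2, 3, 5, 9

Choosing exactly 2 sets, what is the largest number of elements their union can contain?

Choosing A2, A3 covers {0, 1, 2, 3, 4, 5, 6, 8, 10} — 9 elements.
No choice of 2 sets does better; here 7, 9 are left uncovered.

9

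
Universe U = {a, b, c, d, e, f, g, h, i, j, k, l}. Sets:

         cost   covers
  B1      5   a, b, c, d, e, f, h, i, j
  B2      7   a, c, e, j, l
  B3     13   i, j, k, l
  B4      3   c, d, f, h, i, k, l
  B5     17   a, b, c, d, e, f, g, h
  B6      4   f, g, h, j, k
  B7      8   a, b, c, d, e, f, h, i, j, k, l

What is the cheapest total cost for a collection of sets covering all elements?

12

B6, B7 cover every element at cost 4 + 8 = 12.
Any cover uses at least 2 sets; among all covering selections none totals below 12.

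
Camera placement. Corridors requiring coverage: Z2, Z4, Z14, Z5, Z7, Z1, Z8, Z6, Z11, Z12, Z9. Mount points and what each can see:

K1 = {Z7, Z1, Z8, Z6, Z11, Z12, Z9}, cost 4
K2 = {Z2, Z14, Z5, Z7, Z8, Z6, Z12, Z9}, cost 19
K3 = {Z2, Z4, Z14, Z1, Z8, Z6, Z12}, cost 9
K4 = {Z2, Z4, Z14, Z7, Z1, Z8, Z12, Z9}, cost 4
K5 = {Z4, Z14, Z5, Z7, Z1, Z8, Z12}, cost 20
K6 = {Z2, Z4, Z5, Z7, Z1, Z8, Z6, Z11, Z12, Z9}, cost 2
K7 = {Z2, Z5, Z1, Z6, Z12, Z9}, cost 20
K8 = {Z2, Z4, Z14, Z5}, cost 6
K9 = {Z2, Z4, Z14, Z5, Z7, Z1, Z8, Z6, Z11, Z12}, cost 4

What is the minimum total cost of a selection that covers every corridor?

6

K4, K6 cover every corridor at cost 4 + 2 = 6.
Any cover uses at least 2 camera mounts; among all covering selections none totals below 6.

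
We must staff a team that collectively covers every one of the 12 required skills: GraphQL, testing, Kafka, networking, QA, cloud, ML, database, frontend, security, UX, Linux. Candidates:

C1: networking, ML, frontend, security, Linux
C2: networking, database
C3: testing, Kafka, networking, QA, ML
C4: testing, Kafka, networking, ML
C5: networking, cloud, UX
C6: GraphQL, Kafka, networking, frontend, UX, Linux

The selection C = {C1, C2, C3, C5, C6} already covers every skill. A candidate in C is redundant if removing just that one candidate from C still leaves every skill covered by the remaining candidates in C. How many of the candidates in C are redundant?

Drop C1: security uncovered — not redundant.
Drop C2: database uncovered — not redundant.
Drop C3: testing, QA uncovered — not redundant.
Drop C5: cloud uncovered — not redundant.
Drop C6: GraphQL uncovered — not redundant.
None of the candidates in C is redundant.

0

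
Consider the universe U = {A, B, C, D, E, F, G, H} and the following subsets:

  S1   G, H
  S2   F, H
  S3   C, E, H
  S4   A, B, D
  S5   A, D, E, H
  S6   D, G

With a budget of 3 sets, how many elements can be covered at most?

7

Choosing S1, S3, S4 covers {A, B, C, D, E, G, H} — 7 elements.
No choice of 3 sets does better; here F is left uncovered.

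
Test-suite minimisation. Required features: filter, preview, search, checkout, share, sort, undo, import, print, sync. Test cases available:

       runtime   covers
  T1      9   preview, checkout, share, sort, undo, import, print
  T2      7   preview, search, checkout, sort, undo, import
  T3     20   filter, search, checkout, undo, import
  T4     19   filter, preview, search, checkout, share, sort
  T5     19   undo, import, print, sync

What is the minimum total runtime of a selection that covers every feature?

T4, T5 cover every feature at runtime 19 + 19 = 38.
Any cover uses at least 2 test cases; among all covering selections none totals below 38.

38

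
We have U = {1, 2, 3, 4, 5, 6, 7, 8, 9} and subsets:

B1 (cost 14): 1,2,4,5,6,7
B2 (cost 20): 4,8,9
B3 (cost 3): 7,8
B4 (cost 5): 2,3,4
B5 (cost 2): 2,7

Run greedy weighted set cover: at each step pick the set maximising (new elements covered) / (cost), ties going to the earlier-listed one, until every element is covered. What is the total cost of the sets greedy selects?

44

Pick 1: B5 adds 2 new (2, 7) at cost 2 (ratio 2/2).
Pick 2: B4 adds 2 new (3, 4) at cost 5 (ratio 2/5).
Pick 3: B3 adds 1 new (8) at cost 3 (ratio 1/3).
Pick 4: B1 adds 3 new (1, 5, 6) at cost 14 (ratio 3/14).
Pick 5: B2 adds 1 new (9) at cost 20 (ratio 1/20).
Greedy total cost: 2 + 5 + 3 + 14 + 20 = 44. (The true optimum is 39, so greedy overshoots here.)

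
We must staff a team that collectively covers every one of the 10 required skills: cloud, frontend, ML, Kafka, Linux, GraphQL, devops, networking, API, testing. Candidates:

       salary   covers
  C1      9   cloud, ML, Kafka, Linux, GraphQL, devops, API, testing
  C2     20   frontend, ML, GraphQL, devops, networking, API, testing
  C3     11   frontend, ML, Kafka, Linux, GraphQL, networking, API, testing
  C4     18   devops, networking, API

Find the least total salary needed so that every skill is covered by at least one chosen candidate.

20

C1, C3 cover every skill at salary 9 + 11 = 20.
Any cover uses at least 2 candidates; among all covering selections none totals below 20.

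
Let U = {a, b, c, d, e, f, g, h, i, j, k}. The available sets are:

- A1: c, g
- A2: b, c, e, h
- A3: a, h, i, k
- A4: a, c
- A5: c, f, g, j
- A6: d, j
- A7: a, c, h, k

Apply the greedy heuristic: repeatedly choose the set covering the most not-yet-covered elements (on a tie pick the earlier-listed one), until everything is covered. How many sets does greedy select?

Pick 1: A2 covers 4 new elements (b, c, e, h).
Pick 2: A3 covers 3 new elements (a, i, k).
Pick 3: A5 covers 3 new elements (f, g, j).
Pick 4: A6 covers 1 new elements (d).
Greedy uses 4 sets.

4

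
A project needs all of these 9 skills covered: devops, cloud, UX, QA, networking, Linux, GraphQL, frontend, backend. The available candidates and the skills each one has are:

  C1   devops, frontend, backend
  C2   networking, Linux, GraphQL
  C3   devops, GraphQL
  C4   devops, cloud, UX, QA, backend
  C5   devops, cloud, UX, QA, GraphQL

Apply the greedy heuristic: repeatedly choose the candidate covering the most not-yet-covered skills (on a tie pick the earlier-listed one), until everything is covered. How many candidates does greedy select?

Pick 1: C4 covers 5 new skills (devops, cloud, UX, QA, backend).
Pick 2: C2 covers 3 new skills (networking, Linux, GraphQL).
Pick 3: C1 covers 1 new skills (frontend).
Greedy uses 3 candidates.

3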